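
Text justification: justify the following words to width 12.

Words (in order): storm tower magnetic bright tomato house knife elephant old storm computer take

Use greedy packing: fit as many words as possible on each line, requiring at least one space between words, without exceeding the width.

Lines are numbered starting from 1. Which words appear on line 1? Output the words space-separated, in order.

Answer: storm tower

Derivation:
Line 1: ['storm', 'tower'] (min_width=11, slack=1)
Line 2: ['magnetic'] (min_width=8, slack=4)
Line 3: ['bright'] (min_width=6, slack=6)
Line 4: ['tomato', 'house'] (min_width=12, slack=0)
Line 5: ['knife'] (min_width=5, slack=7)
Line 6: ['elephant', 'old'] (min_width=12, slack=0)
Line 7: ['storm'] (min_width=5, slack=7)
Line 8: ['computer'] (min_width=8, slack=4)
Line 9: ['take'] (min_width=4, slack=8)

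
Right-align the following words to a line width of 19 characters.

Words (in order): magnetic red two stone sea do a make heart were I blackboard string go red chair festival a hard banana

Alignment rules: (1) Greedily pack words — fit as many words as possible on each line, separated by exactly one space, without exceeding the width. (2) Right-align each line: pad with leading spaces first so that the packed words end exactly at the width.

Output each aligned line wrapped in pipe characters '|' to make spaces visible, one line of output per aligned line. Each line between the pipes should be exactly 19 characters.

Line 1: ['magnetic', 'red', 'two'] (min_width=16, slack=3)
Line 2: ['stone', 'sea', 'do', 'a', 'make'] (min_width=19, slack=0)
Line 3: ['heart', 'were', 'I'] (min_width=12, slack=7)
Line 4: ['blackboard', 'string'] (min_width=17, slack=2)
Line 5: ['go', 'red', 'chair'] (min_width=12, slack=7)
Line 6: ['festival', 'a', 'hard'] (min_width=15, slack=4)
Line 7: ['banana'] (min_width=6, slack=13)

Answer: |   magnetic red two|
|stone sea do a make|
|       heart were I|
|  blackboard string|
|       go red chair|
|    festival a hard|
|             banana|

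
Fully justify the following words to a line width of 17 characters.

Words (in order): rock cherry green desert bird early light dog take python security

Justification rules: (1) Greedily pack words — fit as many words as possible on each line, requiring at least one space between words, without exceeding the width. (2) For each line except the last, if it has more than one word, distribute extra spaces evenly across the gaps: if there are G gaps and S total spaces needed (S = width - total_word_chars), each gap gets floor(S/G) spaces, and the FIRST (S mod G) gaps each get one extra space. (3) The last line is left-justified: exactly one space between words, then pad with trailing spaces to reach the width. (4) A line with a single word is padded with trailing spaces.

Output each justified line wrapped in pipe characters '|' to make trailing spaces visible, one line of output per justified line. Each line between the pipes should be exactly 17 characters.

Line 1: ['rock', 'cherry', 'green'] (min_width=17, slack=0)
Line 2: ['desert', 'bird', 'early'] (min_width=17, slack=0)
Line 3: ['light', 'dog', 'take'] (min_width=14, slack=3)
Line 4: ['python', 'security'] (min_width=15, slack=2)

Answer: |rock cherry green|
|desert bird early|
|light   dog  take|
|python security  |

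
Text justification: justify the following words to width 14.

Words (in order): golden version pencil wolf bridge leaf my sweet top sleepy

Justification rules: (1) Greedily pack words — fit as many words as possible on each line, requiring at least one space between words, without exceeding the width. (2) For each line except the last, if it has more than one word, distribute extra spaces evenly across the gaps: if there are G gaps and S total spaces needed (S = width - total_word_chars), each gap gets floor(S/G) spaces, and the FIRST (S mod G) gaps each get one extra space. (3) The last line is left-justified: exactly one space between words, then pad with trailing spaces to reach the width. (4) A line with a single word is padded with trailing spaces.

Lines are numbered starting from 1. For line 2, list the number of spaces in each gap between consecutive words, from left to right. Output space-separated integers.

Answer: 4

Derivation:
Line 1: ['golden', 'version'] (min_width=14, slack=0)
Line 2: ['pencil', 'wolf'] (min_width=11, slack=3)
Line 3: ['bridge', 'leaf', 'my'] (min_width=14, slack=0)
Line 4: ['sweet', 'top'] (min_width=9, slack=5)
Line 5: ['sleepy'] (min_width=6, slack=8)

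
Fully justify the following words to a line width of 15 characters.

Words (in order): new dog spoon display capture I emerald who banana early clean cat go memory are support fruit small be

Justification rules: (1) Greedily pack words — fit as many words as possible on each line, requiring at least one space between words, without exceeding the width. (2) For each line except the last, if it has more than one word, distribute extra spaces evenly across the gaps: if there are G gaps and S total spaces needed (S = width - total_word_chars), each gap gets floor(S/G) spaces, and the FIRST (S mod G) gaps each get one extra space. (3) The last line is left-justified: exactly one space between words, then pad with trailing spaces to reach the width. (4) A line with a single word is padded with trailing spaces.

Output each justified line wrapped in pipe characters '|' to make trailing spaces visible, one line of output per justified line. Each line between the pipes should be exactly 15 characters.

Answer: |new  dog  spoon|
|display capture|
|I  emerald  who|
|banana    early|
|clean   cat  go|
|memory      are|
|support   fruit|
|small be       |

Derivation:
Line 1: ['new', 'dog', 'spoon'] (min_width=13, slack=2)
Line 2: ['display', 'capture'] (min_width=15, slack=0)
Line 3: ['I', 'emerald', 'who'] (min_width=13, slack=2)
Line 4: ['banana', 'early'] (min_width=12, slack=3)
Line 5: ['clean', 'cat', 'go'] (min_width=12, slack=3)
Line 6: ['memory', 'are'] (min_width=10, slack=5)
Line 7: ['support', 'fruit'] (min_width=13, slack=2)
Line 8: ['small', 'be'] (min_width=8, slack=7)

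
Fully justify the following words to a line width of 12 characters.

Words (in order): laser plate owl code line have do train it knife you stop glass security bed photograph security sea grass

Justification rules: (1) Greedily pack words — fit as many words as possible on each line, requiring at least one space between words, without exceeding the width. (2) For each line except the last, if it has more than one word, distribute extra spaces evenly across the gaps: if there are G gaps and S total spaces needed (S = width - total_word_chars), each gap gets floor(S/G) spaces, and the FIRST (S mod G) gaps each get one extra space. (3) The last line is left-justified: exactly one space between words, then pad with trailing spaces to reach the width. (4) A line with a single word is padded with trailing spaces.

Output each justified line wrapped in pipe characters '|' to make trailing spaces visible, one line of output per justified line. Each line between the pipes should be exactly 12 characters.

Answer: |laser  plate|
|owl     code|
|line have do|
|train     it|
|knife    you|
|stop   glass|
|security bed|
|photograph  |
|security sea|
|grass       |

Derivation:
Line 1: ['laser', 'plate'] (min_width=11, slack=1)
Line 2: ['owl', 'code'] (min_width=8, slack=4)
Line 3: ['line', 'have', 'do'] (min_width=12, slack=0)
Line 4: ['train', 'it'] (min_width=8, slack=4)
Line 5: ['knife', 'you'] (min_width=9, slack=3)
Line 6: ['stop', 'glass'] (min_width=10, slack=2)
Line 7: ['security', 'bed'] (min_width=12, slack=0)
Line 8: ['photograph'] (min_width=10, slack=2)
Line 9: ['security', 'sea'] (min_width=12, slack=0)
Line 10: ['grass'] (min_width=5, slack=7)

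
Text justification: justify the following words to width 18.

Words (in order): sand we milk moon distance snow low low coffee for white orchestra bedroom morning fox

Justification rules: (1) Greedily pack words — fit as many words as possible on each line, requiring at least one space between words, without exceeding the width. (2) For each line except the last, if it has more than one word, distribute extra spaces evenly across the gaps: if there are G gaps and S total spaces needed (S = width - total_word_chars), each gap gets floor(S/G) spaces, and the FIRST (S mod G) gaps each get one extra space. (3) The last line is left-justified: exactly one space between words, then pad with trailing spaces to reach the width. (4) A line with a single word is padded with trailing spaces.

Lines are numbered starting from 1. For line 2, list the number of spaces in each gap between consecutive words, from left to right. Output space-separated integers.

Answer: 2 1

Derivation:
Line 1: ['sand', 'we', 'milk', 'moon'] (min_width=17, slack=1)
Line 2: ['distance', 'snow', 'low'] (min_width=17, slack=1)
Line 3: ['low', 'coffee', 'for'] (min_width=14, slack=4)
Line 4: ['white', 'orchestra'] (min_width=15, slack=3)
Line 5: ['bedroom', 'morning'] (min_width=15, slack=3)
Line 6: ['fox'] (min_width=3, slack=15)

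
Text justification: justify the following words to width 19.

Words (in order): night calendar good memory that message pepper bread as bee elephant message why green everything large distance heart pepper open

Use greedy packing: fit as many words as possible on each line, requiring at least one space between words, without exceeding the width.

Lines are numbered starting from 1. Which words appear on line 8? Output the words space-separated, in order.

Answer: pepper open

Derivation:
Line 1: ['night', 'calendar', 'good'] (min_width=19, slack=0)
Line 2: ['memory', 'that', 'message'] (min_width=19, slack=0)
Line 3: ['pepper', 'bread', 'as', 'bee'] (min_width=19, slack=0)
Line 4: ['elephant', 'message'] (min_width=16, slack=3)
Line 5: ['why', 'green'] (min_width=9, slack=10)
Line 6: ['everything', 'large'] (min_width=16, slack=3)
Line 7: ['distance', 'heart'] (min_width=14, slack=5)
Line 8: ['pepper', 'open'] (min_width=11, slack=8)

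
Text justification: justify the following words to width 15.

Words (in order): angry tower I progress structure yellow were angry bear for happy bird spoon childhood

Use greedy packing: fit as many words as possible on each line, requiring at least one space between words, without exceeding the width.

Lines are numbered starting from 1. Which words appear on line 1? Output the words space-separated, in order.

Answer: angry tower I

Derivation:
Line 1: ['angry', 'tower', 'I'] (min_width=13, slack=2)
Line 2: ['progress'] (min_width=8, slack=7)
Line 3: ['structure'] (min_width=9, slack=6)
Line 4: ['yellow', 'were'] (min_width=11, slack=4)
Line 5: ['angry', 'bear', 'for'] (min_width=14, slack=1)
Line 6: ['happy', 'bird'] (min_width=10, slack=5)
Line 7: ['spoon', 'childhood'] (min_width=15, slack=0)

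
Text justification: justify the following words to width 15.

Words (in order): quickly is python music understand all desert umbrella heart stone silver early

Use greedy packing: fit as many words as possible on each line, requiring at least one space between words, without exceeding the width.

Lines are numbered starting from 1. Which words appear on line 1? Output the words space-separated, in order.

Line 1: ['quickly', 'is'] (min_width=10, slack=5)
Line 2: ['python', 'music'] (min_width=12, slack=3)
Line 3: ['understand', 'all'] (min_width=14, slack=1)
Line 4: ['desert', 'umbrella'] (min_width=15, slack=0)
Line 5: ['heart', 'stone'] (min_width=11, slack=4)
Line 6: ['silver', 'early'] (min_width=12, slack=3)

Answer: quickly is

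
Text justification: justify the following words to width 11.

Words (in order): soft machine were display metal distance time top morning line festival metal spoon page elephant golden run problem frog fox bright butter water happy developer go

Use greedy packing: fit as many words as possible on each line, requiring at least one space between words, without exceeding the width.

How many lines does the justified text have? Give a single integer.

Answer: 21

Derivation:
Line 1: ['soft'] (min_width=4, slack=7)
Line 2: ['machine'] (min_width=7, slack=4)
Line 3: ['were'] (min_width=4, slack=7)
Line 4: ['display'] (min_width=7, slack=4)
Line 5: ['metal'] (min_width=5, slack=6)
Line 6: ['distance'] (min_width=8, slack=3)
Line 7: ['time', 'top'] (min_width=8, slack=3)
Line 8: ['morning'] (min_width=7, slack=4)
Line 9: ['line'] (min_width=4, slack=7)
Line 10: ['festival'] (min_width=8, slack=3)
Line 11: ['metal', 'spoon'] (min_width=11, slack=0)
Line 12: ['page'] (min_width=4, slack=7)
Line 13: ['elephant'] (min_width=8, slack=3)
Line 14: ['golden', 'run'] (min_width=10, slack=1)
Line 15: ['problem'] (min_width=7, slack=4)
Line 16: ['frog', 'fox'] (min_width=8, slack=3)
Line 17: ['bright'] (min_width=6, slack=5)
Line 18: ['butter'] (min_width=6, slack=5)
Line 19: ['water', 'happy'] (min_width=11, slack=0)
Line 20: ['developer'] (min_width=9, slack=2)
Line 21: ['go'] (min_width=2, slack=9)
Total lines: 21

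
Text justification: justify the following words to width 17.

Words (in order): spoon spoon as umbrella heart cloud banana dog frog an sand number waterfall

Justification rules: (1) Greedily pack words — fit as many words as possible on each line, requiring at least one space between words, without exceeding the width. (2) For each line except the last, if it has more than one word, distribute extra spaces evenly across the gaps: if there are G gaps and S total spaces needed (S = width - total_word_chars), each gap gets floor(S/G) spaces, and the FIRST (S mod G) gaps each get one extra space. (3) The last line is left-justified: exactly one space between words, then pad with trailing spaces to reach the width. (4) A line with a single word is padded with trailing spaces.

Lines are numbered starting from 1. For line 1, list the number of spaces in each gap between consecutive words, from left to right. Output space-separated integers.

Answer: 3 2

Derivation:
Line 1: ['spoon', 'spoon', 'as'] (min_width=14, slack=3)
Line 2: ['umbrella', 'heart'] (min_width=14, slack=3)
Line 3: ['cloud', 'banana', 'dog'] (min_width=16, slack=1)
Line 4: ['frog', 'an', 'sand'] (min_width=12, slack=5)
Line 5: ['number', 'waterfall'] (min_width=16, slack=1)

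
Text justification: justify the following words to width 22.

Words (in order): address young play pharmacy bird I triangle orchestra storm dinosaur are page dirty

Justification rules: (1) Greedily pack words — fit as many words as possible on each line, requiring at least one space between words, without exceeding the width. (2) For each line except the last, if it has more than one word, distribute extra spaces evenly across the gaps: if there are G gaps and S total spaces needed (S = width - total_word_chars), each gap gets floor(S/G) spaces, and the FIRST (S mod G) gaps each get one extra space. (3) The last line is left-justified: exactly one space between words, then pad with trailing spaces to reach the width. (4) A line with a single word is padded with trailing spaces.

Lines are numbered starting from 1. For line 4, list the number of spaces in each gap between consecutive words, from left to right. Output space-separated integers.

Answer: 3 3

Derivation:
Line 1: ['address', 'young', 'play'] (min_width=18, slack=4)
Line 2: ['pharmacy', 'bird', 'I'] (min_width=15, slack=7)
Line 3: ['triangle', 'orchestra'] (min_width=18, slack=4)
Line 4: ['storm', 'dinosaur', 'are'] (min_width=18, slack=4)
Line 5: ['page', 'dirty'] (min_width=10, slack=12)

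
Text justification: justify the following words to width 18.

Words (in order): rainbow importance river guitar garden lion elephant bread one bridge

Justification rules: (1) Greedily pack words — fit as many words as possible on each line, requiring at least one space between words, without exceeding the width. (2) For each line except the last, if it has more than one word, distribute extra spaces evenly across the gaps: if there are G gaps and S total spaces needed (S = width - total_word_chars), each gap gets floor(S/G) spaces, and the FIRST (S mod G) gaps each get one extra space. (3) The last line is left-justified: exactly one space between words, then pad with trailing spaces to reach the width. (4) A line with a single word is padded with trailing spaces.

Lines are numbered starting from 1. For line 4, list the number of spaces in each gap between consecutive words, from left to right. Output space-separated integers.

Answer: 1 1

Derivation:
Line 1: ['rainbow', 'importance'] (min_width=18, slack=0)
Line 2: ['river', 'guitar'] (min_width=12, slack=6)
Line 3: ['garden', 'lion'] (min_width=11, slack=7)
Line 4: ['elephant', 'bread', 'one'] (min_width=18, slack=0)
Line 5: ['bridge'] (min_width=6, slack=12)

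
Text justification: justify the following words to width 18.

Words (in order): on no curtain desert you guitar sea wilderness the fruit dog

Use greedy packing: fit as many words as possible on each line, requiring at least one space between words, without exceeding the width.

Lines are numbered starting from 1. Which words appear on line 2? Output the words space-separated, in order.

Answer: desert you guitar

Derivation:
Line 1: ['on', 'no', 'curtain'] (min_width=13, slack=5)
Line 2: ['desert', 'you', 'guitar'] (min_width=17, slack=1)
Line 3: ['sea', 'wilderness', 'the'] (min_width=18, slack=0)
Line 4: ['fruit', 'dog'] (min_width=9, slack=9)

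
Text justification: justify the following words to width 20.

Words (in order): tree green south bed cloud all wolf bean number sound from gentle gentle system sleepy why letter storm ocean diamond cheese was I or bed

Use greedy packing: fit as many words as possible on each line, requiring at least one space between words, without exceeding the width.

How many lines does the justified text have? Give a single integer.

Line 1: ['tree', 'green', 'south', 'bed'] (min_width=20, slack=0)
Line 2: ['cloud', 'all', 'wolf', 'bean'] (min_width=19, slack=1)
Line 3: ['number', 'sound', 'from'] (min_width=17, slack=3)
Line 4: ['gentle', 'gentle', 'system'] (min_width=20, slack=0)
Line 5: ['sleepy', 'why', 'letter'] (min_width=17, slack=3)
Line 6: ['storm', 'ocean', 'diamond'] (min_width=19, slack=1)
Line 7: ['cheese', 'was', 'I', 'or', 'bed'] (min_width=19, slack=1)
Total lines: 7

Answer: 7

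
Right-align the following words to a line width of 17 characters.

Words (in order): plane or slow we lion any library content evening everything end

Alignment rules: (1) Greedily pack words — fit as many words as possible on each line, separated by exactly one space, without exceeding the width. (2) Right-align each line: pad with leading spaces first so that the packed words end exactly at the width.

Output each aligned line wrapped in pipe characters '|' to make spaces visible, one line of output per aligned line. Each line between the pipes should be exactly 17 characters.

Answer: | plane or slow we|
| lion any library|
|  content evening|
|   everything end|

Derivation:
Line 1: ['plane', 'or', 'slow', 'we'] (min_width=16, slack=1)
Line 2: ['lion', 'any', 'library'] (min_width=16, slack=1)
Line 3: ['content', 'evening'] (min_width=15, slack=2)
Line 4: ['everything', 'end'] (min_width=14, slack=3)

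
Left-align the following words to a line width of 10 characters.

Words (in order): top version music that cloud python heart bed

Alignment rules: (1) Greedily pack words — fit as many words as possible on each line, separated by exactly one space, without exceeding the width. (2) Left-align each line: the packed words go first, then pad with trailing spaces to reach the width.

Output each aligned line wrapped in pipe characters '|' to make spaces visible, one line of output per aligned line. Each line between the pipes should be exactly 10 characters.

Answer: |top       |
|version   |
|music that|
|cloud     |
|python    |
|heart bed |

Derivation:
Line 1: ['top'] (min_width=3, slack=7)
Line 2: ['version'] (min_width=7, slack=3)
Line 3: ['music', 'that'] (min_width=10, slack=0)
Line 4: ['cloud'] (min_width=5, slack=5)
Line 5: ['python'] (min_width=6, slack=4)
Line 6: ['heart', 'bed'] (min_width=9, slack=1)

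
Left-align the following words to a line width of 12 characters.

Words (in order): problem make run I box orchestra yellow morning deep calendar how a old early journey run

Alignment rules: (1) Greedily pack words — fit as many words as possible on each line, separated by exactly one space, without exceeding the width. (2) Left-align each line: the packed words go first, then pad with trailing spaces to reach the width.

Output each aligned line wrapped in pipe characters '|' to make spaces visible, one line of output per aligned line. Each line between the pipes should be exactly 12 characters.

Line 1: ['problem', 'make'] (min_width=12, slack=0)
Line 2: ['run', 'I', 'box'] (min_width=9, slack=3)
Line 3: ['orchestra'] (min_width=9, slack=3)
Line 4: ['yellow'] (min_width=6, slack=6)
Line 5: ['morning', 'deep'] (min_width=12, slack=0)
Line 6: ['calendar', 'how'] (min_width=12, slack=0)
Line 7: ['a', 'old', 'early'] (min_width=11, slack=1)
Line 8: ['journey', 'run'] (min_width=11, slack=1)

Answer: |problem make|
|run I box   |
|orchestra   |
|yellow      |
|morning deep|
|calendar how|
|a old early |
|journey run |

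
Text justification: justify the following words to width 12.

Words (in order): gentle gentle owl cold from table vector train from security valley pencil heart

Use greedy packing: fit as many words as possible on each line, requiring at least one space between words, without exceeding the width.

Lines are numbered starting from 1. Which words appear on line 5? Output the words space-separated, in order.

Line 1: ['gentle'] (min_width=6, slack=6)
Line 2: ['gentle', 'owl'] (min_width=10, slack=2)
Line 3: ['cold', 'from'] (min_width=9, slack=3)
Line 4: ['table', 'vector'] (min_width=12, slack=0)
Line 5: ['train', 'from'] (min_width=10, slack=2)
Line 6: ['security'] (min_width=8, slack=4)
Line 7: ['valley'] (min_width=6, slack=6)
Line 8: ['pencil', 'heart'] (min_width=12, slack=0)

Answer: train from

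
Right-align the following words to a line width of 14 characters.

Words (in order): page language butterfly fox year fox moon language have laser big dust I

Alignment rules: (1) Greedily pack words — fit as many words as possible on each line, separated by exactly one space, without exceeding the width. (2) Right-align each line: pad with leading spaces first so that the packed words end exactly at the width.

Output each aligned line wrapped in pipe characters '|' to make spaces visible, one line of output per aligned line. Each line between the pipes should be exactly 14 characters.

Line 1: ['page', 'language'] (min_width=13, slack=1)
Line 2: ['butterfly', 'fox'] (min_width=13, slack=1)
Line 3: ['year', 'fox', 'moon'] (min_width=13, slack=1)
Line 4: ['language', 'have'] (min_width=13, slack=1)
Line 5: ['laser', 'big', 'dust'] (min_width=14, slack=0)
Line 6: ['I'] (min_width=1, slack=13)

Answer: | page language|
| butterfly fox|
| year fox moon|
| language have|
|laser big dust|
|             I|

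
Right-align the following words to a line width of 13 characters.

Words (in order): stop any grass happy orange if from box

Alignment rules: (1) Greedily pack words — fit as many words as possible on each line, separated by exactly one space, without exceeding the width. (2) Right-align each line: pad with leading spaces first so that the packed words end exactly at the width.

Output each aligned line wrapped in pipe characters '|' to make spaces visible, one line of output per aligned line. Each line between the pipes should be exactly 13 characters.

Line 1: ['stop', 'any'] (min_width=8, slack=5)
Line 2: ['grass', 'happy'] (min_width=11, slack=2)
Line 3: ['orange', 'if'] (min_width=9, slack=4)
Line 4: ['from', 'box'] (min_width=8, slack=5)

Answer: |     stop any|
|  grass happy|
|    orange if|
|     from box|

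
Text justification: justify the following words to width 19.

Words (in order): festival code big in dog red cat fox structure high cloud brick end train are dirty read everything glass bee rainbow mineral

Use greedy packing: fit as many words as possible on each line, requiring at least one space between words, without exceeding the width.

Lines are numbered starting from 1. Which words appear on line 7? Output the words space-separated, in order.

Line 1: ['festival', 'code', 'big'] (min_width=17, slack=2)
Line 2: ['in', 'dog', 'red', 'cat', 'fox'] (min_width=18, slack=1)
Line 3: ['structure', 'high'] (min_width=14, slack=5)
Line 4: ['cloud', 'brick', 'end'] (min_width=15, slack=4)
Line 5: ['train', 'are', 'dirty'] (min_width=15, slack=4)
Line 6: ['read', 'everything'] (min_width=15, slack=4)
Line 7: ['glass', 'bee', 'rainbow'] (min_width=17, slack=2)
Line 8: ['mineral'] (min_width=7, slack=12)

Answer: glass bee rainbow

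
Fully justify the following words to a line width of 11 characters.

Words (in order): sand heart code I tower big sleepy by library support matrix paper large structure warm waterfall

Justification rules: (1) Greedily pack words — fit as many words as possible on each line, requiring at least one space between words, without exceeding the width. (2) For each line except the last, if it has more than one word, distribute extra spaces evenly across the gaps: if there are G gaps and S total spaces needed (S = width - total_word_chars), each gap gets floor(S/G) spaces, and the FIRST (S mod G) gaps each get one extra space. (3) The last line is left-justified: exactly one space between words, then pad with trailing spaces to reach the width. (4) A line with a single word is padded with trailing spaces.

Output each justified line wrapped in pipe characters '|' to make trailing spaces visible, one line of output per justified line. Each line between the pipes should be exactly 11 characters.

Line 1: ['sand', 'heart'] (min_width=10, slack=1)
Line 2: ['code', 'I'] (min_width=6, slack=5)
Line 3: ['tower', 'big'] (min_width=9, slack=2)
Line 4: ['sleepy', 'by'] (min_width=9, slack=2)
Line 5: ['library'] (min_width=7, slack=4)
Line 6: ['support'] (min_width=7, slack=4)
Line 7: ['matrix'] (min_width=6, slack=5)
Line 8: ['paper', 'large'] (min_width=11, slack=0)
Line 9: ['structure'] (min_width=9, slack=2)
Line 10: ['warm'] (min_width=4, slack=7)
Line 11: ['waterfall'] (min_width=9, slack=2)

Answer: |sand  heart|
|code      I|
|tower   big|
|sleepy   by|
|library    |
|support    |
|matrix     |
|paper large|
|structure  |
|warm       |
|waterfall  |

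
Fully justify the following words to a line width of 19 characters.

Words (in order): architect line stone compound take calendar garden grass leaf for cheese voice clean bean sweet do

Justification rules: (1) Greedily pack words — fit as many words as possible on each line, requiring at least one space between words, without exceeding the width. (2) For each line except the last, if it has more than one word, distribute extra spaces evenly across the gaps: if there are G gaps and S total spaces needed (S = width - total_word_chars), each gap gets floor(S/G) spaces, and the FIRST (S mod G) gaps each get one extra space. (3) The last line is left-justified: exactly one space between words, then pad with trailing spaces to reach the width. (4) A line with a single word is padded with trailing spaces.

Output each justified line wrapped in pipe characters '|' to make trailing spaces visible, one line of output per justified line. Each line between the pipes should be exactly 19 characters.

Line 1: ['architect', 'line'] (min_width=14, slack=5)
Line 2: ['stone', 'compound', 'take'] (min_width=19, slack=0)
Line 3: ['calendar', 'garden'] (min_width=15, slack=4)
Line 4: ['grass', 'leaf', 'for'] (min_width=14, slack=5)
Line 5: ['cheese', 'voice', 'clean'] (min_width=18, slack=1)
Line 6: ['bean', 'sweet', 'do'] (min_width=13, slack=6)

Answer: |architect      line|
|stone compound take|
|calendar     garden|
|grass    leaf   for|
|cheese  voice clean|
|bean sweet do      |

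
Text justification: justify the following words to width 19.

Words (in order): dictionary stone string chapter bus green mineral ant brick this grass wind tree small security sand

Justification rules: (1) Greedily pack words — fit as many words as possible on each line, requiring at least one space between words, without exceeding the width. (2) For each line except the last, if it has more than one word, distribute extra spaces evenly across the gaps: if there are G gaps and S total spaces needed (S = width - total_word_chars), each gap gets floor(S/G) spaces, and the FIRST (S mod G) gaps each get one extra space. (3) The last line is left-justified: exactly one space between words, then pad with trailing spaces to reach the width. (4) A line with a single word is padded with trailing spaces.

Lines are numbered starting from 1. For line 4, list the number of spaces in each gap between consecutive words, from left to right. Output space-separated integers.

Answer: 3 2

Derivation:
Line 1: ['dictionary', 'stone'] (min_width=16, slack=3)
Line 2: ['string', 'chapter', 'bus'] (min_width=18, slack=1)
Line 3: ['green', 'mineral', 'ant'] (min_width=17, slack=2)
Line 4: ['brick', 'this', 'grass'] (min_width=16, slack=3)
Line 5: ['wind', 'tree', 'small'] (min_width=15, slack=4)
Line 6: ['security', 'sand'] (min_width=13, slack=6)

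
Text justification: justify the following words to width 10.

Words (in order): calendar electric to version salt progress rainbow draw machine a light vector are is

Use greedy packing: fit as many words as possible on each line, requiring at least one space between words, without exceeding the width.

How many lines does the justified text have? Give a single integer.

Answer: 11

Derivation:
Line 1: ['calendar'] (min_width=8, slack=2)
Line 2: ['electric'] (min_width=8, slack=2)
Line 3: ['to', 'version'] (min_width=10, slack=0)
Line 4: ['salt'] (min_width=4, slack=6)
Line 5: ['progress'] (min_width=8, slack=2)
Line 6: ['rainbow'] (min_width=7, slack=3)
Line 7: ['draw'] (min_width=4, slack=6)
Line 8: ['machine', 'a'] (min_width=9, slack=1)
Line 9: ['light'] (min_width=5, slack=5)
Line 10: ['vector', 'are'] (min_width=10, slack=0)
Line 11: ['is'] (min_width=2, slack=8)
Total lines: 11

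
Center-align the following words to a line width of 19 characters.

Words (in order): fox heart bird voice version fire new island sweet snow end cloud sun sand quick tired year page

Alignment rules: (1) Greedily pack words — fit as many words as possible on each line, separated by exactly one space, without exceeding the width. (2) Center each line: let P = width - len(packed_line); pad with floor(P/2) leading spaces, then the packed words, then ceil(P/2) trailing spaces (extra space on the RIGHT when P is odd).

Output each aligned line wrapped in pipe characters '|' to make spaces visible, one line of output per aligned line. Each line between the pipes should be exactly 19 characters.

Line 1: ['fox', 'heart', 'bird'] (min_width=14, slack=5)
Line 2: ['voice', 'version', 'fire'] (min_width=18, slack=1)
Line 3: ['new', 'island', 'sweet'] (min_width=16, slack=3)
Line 4: ['snow', 'end', 'cloud', 'sun'] (min_width=18, slack=1)
Line 5: ['sand', 'quick', 'tired'] (min_width=16, slack=3)
Line 6: ['year', 'page'] (min_width=9, slack=10)

Answer: |  fox heart bird   |
|voice version fire |
| new island sweet  |
|snow end cloud sun |
| sand quick tired  |
|     year page     |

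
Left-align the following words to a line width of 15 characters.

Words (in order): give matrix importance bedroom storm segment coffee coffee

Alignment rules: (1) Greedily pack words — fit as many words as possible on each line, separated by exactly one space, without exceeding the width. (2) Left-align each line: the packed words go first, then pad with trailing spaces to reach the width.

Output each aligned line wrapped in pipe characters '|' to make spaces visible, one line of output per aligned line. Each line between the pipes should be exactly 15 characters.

Answer: |give matrix    |
|importance     |
|bedroom storm  |
|segment coffee |
|coffee         |

Derivation:
Line 1: ['give', 'matrix'] (min_width=11, slack=4)
Line 2: ['importance'] (min_width=10, slack=5)
Line 3: ['bedroom', 'storm'] (min_width=13, slack=2)
Line 4: ['segment', 'coffee'] (min_width=14, slack=1)
Line 5: ['coffee'] (min_width=6, slack=9)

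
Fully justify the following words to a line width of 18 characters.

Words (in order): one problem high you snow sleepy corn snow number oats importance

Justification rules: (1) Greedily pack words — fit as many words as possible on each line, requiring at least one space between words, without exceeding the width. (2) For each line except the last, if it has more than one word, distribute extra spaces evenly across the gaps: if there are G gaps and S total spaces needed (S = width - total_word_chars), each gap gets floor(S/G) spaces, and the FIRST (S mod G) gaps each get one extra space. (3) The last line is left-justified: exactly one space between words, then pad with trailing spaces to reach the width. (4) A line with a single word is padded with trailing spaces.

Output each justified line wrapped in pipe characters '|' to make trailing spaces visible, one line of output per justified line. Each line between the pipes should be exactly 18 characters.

Answer: |one  problem  high|
|you   snow  sleepy|
|corn  snow  number|
|oats importance   |

Derivation:
Line 1: ['one', 'problem', 'high'] (min_width=16, slack=2)
Line 2: ['you', 'snow', 'sleepy'] (min_width=15, slack=3)
Line 3: ['corn', 'snow', 'number'] (min_width=16, slack=2)
Line 4: ['oats', 'importance'] (min_width=15, slack=3)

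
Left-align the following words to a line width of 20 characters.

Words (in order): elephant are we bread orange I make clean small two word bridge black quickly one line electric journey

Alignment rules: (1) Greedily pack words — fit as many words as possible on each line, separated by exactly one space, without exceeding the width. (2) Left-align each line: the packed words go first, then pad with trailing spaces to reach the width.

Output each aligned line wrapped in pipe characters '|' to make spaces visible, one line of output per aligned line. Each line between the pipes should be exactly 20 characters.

Line 1: ['elephant', 'are', 'we'] (min_width=15, slack=5)
Line 2: ['bread', 'orange', 'I', 'make'] (min_width=19, slack=1)
Line 3: ['clean', 'small', 'two', 'word'] (min_width=20, slack=0)
Line 4: ['bridge', 'black', 'quickly'] (min_width=20, slack=0)
Line 5: ['one', 'line', 'electric'] (min_width=17, slack=3)
Line 6: ['journey'] (min_width=7, slack=13)

Answer: |elephant are we     |
|bread orange I make |
|clean small two word|
|bridge black quickly|
|one line electric   |
|journey             |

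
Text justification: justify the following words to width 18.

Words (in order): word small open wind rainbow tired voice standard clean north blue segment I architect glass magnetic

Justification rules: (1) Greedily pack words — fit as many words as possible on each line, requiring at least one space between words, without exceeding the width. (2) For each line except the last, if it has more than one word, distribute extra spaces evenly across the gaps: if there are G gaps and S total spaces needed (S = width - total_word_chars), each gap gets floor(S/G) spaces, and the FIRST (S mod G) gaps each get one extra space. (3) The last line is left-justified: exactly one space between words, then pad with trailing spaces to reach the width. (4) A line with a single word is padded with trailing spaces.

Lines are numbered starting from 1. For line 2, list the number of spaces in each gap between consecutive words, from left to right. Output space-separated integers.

Line 1: ['word', 'small', 'open'] (min_width=15, slack=3)
Line 2: ['wind', 'rainbow', 'tired'] (min_width=18, slack=0)
Line 3: ['voice', 'standard'] (min_width=14, slack=4)
Line 4: ['clean', 'north', 'blue'] (min_width=16, slack=2)
Line 5: ['segment', 'I'] (min_width=9, slack=9)
Line 6: ['architect', 'glass'] (min_width=15, slack=3)
Line 7: ['magnetic'] (min_width=8, slack=10)

Answer: 1 1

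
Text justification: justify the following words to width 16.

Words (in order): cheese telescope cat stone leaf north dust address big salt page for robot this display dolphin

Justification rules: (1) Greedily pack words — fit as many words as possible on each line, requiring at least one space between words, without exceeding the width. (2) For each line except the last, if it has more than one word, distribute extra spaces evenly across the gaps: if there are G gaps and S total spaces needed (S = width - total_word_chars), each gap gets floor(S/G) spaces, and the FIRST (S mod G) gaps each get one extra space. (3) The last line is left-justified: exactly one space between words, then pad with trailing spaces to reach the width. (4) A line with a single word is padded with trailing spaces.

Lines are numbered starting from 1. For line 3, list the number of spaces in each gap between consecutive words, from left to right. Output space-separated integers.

Line 1: ['cheese', 'telescope'] (min_width=16, slack=0)
Line 2: ['cat', 'stone', 'leaf'] (min_width=14, slack=2)
Line 3: ['north', 'dust'] (min_width=10, slack=6)
Line 4: ['address', 'big', 'salt'] (min_width=16, slack=0)
Line 5: ['page', 'for', 'robot'] (min_width=14, slack=2)
Line 6: ['this', 'display'] (min_width=12, slack=4)
Line 7: ['dolphin'] (min_width=7, slack=9)

Answer: 7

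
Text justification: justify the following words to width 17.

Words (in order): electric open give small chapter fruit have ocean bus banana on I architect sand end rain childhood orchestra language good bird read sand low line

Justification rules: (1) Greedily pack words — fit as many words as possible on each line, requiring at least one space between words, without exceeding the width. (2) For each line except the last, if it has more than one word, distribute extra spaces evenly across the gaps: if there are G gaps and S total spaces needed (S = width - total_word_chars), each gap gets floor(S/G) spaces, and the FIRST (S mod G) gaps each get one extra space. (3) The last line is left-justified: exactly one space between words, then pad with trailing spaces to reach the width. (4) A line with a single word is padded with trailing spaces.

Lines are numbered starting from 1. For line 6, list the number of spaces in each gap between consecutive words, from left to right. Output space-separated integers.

Line 1: ['electric', 'open'] (min_width=13, slack=4)
Line 2: ['give', 'small'] (min_width=10, slack=7)
Line 3: ['chapter', 'fruit'] (min_width=13, slack=4)
Line 4: ['have', 'ocean', 'bus'] (min_width=14, slack=3)
Line 5: ['banana', 'on', 'I'] (min_width=11, slack=6)
Line 6: ['architect', 'sand'] (min_width=14, slack=3)
Line 7: ['end', 'rain'] (min_width=8, slack=9)
Line 8: ['childhood'] (min_width=9, slack=8)
Line 9: ['orchestra'] (min_width=9, slack=8)
Line 10: ['language', 'good'] (min_width=13, slack=4)
Line 11: ['bird', 'read', 'sand'] (min_width=14, slack=3)
Line 12: ['low', 'line'] (min_width=8, slack=9)

Answer: 4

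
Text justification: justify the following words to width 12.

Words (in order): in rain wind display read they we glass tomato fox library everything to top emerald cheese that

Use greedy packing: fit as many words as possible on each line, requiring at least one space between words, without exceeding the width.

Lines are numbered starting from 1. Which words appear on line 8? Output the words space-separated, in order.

Answer: emerald

Derivation:
Line 1: ['in', 'rain', 'wind'] (min_width=12, slack=0)
Line 2: ['display', 'read'] (min_width=12, slack=0)
Line 3: ['they', 'we'] (min_width=7, slack=5)
Line 4: ['glass', 'tomato'] (min_width=12, slack=0)
Line 5: ['fox', 'library'] (min_width=11, slack=1)
Line 6: ['everything'] (min_width=10, slack=2)
Line 7: ['to', 'top'] (min_width=6, slack=6)
Line 8: ['emerald'] (min_width=7, slack=5)
Line 9: ['cheese', 'that'] (min_width=11, slack=1)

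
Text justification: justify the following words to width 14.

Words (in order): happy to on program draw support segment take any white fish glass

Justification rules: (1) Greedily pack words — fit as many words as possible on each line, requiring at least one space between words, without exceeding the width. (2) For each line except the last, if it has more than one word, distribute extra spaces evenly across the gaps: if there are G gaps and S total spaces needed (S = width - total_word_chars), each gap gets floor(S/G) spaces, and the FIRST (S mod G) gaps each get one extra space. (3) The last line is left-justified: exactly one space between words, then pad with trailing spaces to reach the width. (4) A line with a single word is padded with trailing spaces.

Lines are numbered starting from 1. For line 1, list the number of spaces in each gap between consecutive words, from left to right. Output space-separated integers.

Line 1: ['happy', 'to', 'on'] (min_width=11, slack=3)
Line 2: ['program', 'draw'] (min_width=12, slack=2)
Line 3: ['support'] (min_width=7, slack=7)
Line 4: ['segment', 'take'] (min_width=12, slack=2)
Line 5: ['any', 'white', 'fish'] (min_width=14, slack=0)
Line 6: ['glass'] (min_width=5, slack=9)

Answer: 3 2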